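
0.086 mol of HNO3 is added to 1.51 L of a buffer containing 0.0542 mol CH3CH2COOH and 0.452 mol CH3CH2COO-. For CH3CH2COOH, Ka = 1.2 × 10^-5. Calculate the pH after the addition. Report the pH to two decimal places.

pH = 5.34

After neutralization: n(CH3CH2COOH) = 0.14 mol, n(CH3CH2COO-) = 0.366 mol.
pKa = −log(1.2 × 10^-5) = 4.921
pH = pKa + log(n_CH3CH2COO-/n_CH3CH2COOH) = 4.921 + log(0.366/0.14) = 4.921 + (+0.417)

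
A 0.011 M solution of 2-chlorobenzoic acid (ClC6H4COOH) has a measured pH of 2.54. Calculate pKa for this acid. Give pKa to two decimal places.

pKa = 2.99

[H+] = 10^(-2.54) = 2.88 × 10^-3 M
At equilibrium [HA] = 0.011 − 2.88 × 10^-3 = 8.12 × 10^-3 M
Ka = [H+][A-]/[HA] = (2.88 × 10^-3)² / 8.12 × 10^-3 = 1.02 × 10^-3
pKa = -log(1.02 × 10^-3) = 2.99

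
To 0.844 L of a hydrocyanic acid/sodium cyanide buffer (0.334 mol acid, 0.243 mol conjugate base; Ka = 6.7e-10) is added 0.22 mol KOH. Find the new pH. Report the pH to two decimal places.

pH = 9.78

After neutralization: n(HCN) = 0.114 mol, n(CN-) = 0.463 mol.
pKa = −log(6.7 × 10^-10) = 9.174
pH = pKa + log(n_CN-/n_HCN) = 9.174 + log(0.463/0.114) = 9.174 + (+0.609)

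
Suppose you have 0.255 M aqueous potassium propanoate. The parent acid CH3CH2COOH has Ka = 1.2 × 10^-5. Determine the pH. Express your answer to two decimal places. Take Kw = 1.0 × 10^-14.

pH = 9.16

CH3CH2COO- is the conjugate base of the weak acid CH3CH2COOH.
Kb = Kw/Ka = 1.0×10^-14 / 1.2 × 10^-5 = 8.33 × 10^-10
From the ICE table, Kb = [OH-]²/(0.255 − [OH-]) = 8.33 × 10^-10.
Neglecting [OH-] in the denominator: [OH-] = √(8.33 × 10^-10 × 0.255) = 1.46 × 10^-5 M
([OH-]/C₀ = 0.0057% < 5%, so the approximation holds.)
pOH = 4.84, so pH = 14.00 − pOH = 9.16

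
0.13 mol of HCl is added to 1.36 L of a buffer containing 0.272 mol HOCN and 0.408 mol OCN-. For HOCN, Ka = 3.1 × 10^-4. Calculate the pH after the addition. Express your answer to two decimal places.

Added H+ converts OCN- to HOCN: HOCN → 0.402 mol, OCN- → 0.278 mol.
pKa = −log(3.1 × 10^-4) = 3.509
pH = pKa + log(n_OCN-/n_HOCN) = 3.509 + log(0.278/0.402) = 3.509 + (-0.160)

pH = 3.35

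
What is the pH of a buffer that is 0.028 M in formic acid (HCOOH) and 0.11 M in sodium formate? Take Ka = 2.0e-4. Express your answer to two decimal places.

pH = 4.29

pKa = −log(2.0 × 10^-4) = 3.699
pH = pKa + log([A⁻]/[HA]) = 3.699 + log(0.11/0.028)
pH = 3.699 + (+0.594) = 4.29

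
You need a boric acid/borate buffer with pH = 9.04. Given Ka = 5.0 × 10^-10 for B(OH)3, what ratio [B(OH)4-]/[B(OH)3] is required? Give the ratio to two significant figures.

ratio = 0.55

pKa = -log(5.0 × 10^-10) = 9.301
pH = pKa + log(r) ⇒ log(r) = 9.04 − 9.301 = -0.261
r = [B(OH)4-]/[B(OH)3] = 10^(-0.261) = 0.548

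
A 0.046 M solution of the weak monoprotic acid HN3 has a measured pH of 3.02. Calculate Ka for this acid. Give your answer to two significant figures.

Ka = 2.0 × 10^-5

[H+] = 10^(-3.02) = 9.55 × 10^-4 M
At equilibrium [HA] = 0.046 − 9.55 × 10^-4 = 4.50 × 10^-2 M
Ka = [H+][A-]/[HA] = (9.55 × 10^-4)² / 4.50 × 10^-2 = 2.0 × 10^-5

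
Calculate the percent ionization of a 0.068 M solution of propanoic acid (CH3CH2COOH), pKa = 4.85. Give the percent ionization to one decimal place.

CH3CH2COOH ⇌ CH3CH2COO- + H+; let x = [H+] at equilibrium.
Ka = 10^(−4.85) = 1.41 × 10^-5
x ≈ √(Ka·C₀) = √(1.41 × 10^-5 × 0.068) = 9.79 × 10^-4 M
Fraction ionized = 9.79 × 10^-4 / 0.068 = 0.0144 → 1.4%

1.4%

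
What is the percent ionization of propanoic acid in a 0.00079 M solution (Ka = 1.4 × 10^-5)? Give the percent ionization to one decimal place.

12.5%

CH3CH2COOH ⇌ CH3CH2COO- + H+; let x = [H+] at equilibrium.
Ka = x²/(C₀ − x); solving the quadratic gives x = 9.84 × 10^-5 M.
Fraction ionized = 9.84 × 10^-5 / 0.00079 = 0.1246 → 12.5%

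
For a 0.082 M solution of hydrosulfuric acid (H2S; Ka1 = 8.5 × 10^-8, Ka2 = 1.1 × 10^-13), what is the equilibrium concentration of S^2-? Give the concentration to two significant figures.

1.1 × 10^-13 M

First ionization gives [H+] ≈ [HS-] = 8.35 × 10^-5 M.
Second step: Ka2 = [H+][S^2-]/[HS-] ≈ [S^2-] (since [H+] ≈ [HS-]).
So [S^2-] ≈ Ka2.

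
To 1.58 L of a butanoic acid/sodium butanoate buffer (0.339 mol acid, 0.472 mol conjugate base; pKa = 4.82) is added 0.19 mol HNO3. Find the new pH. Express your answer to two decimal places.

pH = 4.55

After neutralization: n(CH3(CH2)2COOH) = 0.529 mol, n(CH3(CH2)2COO-) = 0.282 mol.
pH = pKa + log(n_CH3(CH2)2COO-/n_CH3(CH2)2COOH) = 4.82 + log(0.282/0.529) = 4.82 + (-0.273)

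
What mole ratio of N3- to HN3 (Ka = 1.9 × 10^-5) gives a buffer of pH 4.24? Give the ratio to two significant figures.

ratio = 0.33

pKa = -log(1.9 × 10^-5) = 4.721
pH = pKa + log(r) ⇒ log(r) = 4.24 − 4.721 = -0.481
r = [N3-]/[HN3] = 10^(-0.481) = 0.33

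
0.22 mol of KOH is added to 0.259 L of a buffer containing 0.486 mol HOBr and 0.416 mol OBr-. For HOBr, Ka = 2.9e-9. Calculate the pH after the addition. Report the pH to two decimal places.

OH- converts HOBr to OBr-: HOBr → 0.266 mol, OBr- → 0.636 mol.
pKa = −log(2.9 × 10^-9) = 8.538
pH = pKa + log(n_OBr-/n_HOBr) = 8.538 + log(0.636/0.266) = 8.538 + (+0.379)

pH = 8.92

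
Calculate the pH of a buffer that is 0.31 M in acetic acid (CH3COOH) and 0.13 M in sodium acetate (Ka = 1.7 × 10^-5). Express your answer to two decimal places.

pKa = −log(1.7 × 10^-5) = 4.770
Using pH = pKa + log([base]/[acid]) with [base]/[acid] = 0.13/0.31:
pH = 4.770 + (-0.377) = 4.39

pH = 4.39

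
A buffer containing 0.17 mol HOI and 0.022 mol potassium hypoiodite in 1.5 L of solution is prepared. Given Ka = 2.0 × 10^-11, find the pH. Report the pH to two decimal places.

pKa = −log(2.0 × 10^-11) = 10.699
Henderson–Hasselbalch: pH = pKa + log([OI-]/[HOI]) = 10.699 + log(0.022/0.17)
pH = 10.699 + (-0.888) = 9.81

pH = 9.81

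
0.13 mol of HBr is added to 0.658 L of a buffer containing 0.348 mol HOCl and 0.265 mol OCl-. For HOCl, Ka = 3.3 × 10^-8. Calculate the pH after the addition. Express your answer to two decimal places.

pH = 6.93

After neutralization: n(HOCl) = 0.478 mol, n(OCl-) = 0.135 mol.
pKa = −log(3.3 × 10^-8) = 7.481
Henderson–Hasselbalch with mole ratio 0.135/0.478: pH = 7.481 + (-0.549)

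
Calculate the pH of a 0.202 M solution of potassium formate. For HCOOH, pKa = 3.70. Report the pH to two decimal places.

pH = 8.50

HCOO- is the conjugate base of the weak acid HCOOH.
Ka = 10^(−3.70) = 2.00 × 10^-4
Kb = Kw/Ka = 1.0×10^-14 / 2.00 × 10^-4 = 5.00 × 10^-11
Let x = [OH-] at equilibrium. Kb = x²/(0.202 − x).
Neglecting x in the denominator: x = √(5.00 × 10^-11 × 0.202) = 3.18 × 10^-6 M
pOH = −log(3.18 × 10^-6) = 5.50; pH = 14.00 − 5.50 = 8.50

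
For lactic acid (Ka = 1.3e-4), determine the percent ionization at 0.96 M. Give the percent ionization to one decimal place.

1.2%

CH3CH(OH)COOH ⇌ CH3CH(OH)COO- + H+; let x = [H+] at equilibrium.
x ≈ √(Ka·C₀) = √(1.3 × 10^-4 × 0.96) = 1.12 × 10^-2 M
Fraction ionized = 1.12 × 10^-2 / 0.96 = 0.0117 → 1.2%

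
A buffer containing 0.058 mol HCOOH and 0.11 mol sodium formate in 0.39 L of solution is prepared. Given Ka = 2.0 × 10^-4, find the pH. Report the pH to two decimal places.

pKa = −log(2.0 × 10^-4) = 3.699
Using pH = pKa + log([base]/[acid]) with [base]/[acid] = 0.11/0.058:
pH = 3.699 + (+0.278) = 3.98

pH = 3.98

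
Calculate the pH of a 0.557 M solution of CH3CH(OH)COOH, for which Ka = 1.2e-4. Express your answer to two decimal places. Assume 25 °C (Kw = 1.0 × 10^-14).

pH = 2.09

CH3CH(OH)COOH ⇌ CH3CH(OH)COO- + H+
From the ICE table, Ka = [H+]²/(0.557 − [H+]) = 1.2 × 10^-4.
Neglecting [H+] in the denominator: [H+] = √(1.2 × 10^-4 × 0.557) = 8.18 × 10^-3 M
Check: 1.5% ionized — well under 5%, approximation valid.
pH = −log(8.18 × 10^-3) = 2.09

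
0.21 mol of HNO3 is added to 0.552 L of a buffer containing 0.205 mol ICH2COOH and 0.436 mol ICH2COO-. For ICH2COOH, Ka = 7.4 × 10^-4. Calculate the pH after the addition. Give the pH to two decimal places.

After neutralization: n(ICH2COOH) = 0.415 mol, n(ICH2COO-) = 0.226 mol.
pKa = −log(7.4 × 10^-4) = 3.131
Henderson–Hasselbalch with mole ratio 0.226/0.415: pH = 3.131 + (-0.264)

pH = 2.87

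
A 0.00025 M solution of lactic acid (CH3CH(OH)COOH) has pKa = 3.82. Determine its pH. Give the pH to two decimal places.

pH = 3.88

CH3CH(OH)COOH ⇌ CH3CH(OH)COO- + H+
Ka = 10^(−3.82) = 1.51 × 10^-4
Let x = [H+] at equilibrium. Ka = x²/(0.00025 − x).
The 5% rule fails; solving x² + Ka·x − Ka·C₀ = 0 exactly:
x = (−Ka + √(Ka² + 4·Ka·C₀))/2 = 1.33 × 10^-4 M
pH = −log[H+] = −log(1.33 × 10^-4) = 3.88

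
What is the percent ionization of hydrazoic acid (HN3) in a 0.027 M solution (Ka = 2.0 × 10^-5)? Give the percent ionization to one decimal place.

2.7%

HN3 ⇌ N3- + H+; let x = [H+] at equilibrium.
x ≈ √(Ka·C₀) = √(2.0 × 10^-5 × 0.027) = 7.35 × 10^-4 M
Fraction ionized = 7.35 × 10^-4 / 0.027 = 0.0272 → 2.7%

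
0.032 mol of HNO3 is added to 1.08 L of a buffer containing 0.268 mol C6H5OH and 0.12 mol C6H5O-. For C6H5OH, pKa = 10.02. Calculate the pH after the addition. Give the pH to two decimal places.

After neutralization: n(C6H5OH) = 0.3 mol, n(C6H5O-) = 0.088 mol.
Henderson–Hasselbalch with mole ratio 0.088/0.3: pH = 10.02 + (-0.533)

pH = 9.49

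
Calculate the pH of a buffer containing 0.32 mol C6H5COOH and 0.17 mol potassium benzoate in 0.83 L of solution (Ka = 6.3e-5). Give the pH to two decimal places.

pH = 3.93

pKa = −log(6.3 × 10^-5) = 4.201
Henderson–Hasselbalch: pH = pKa + log([C6H5COO-]/[C6H5COOH]) = 4.201 + log(0.17/0.32)
pH = 4.201 + (-0.275) = 3.93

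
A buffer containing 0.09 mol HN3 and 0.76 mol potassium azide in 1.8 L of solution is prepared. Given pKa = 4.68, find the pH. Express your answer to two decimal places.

pH = 5.61

Henderson–Hasselbalch: pH = pKa + log([N3-]/[HN3]) = 4.68 + log(0.76/0.09)
pH = 4.68 + (+0.927) = 5.61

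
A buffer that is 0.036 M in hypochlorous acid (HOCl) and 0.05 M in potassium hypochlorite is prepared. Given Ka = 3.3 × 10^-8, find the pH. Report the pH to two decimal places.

pKa = −log(3.3 × 10^-8) = 7.481
pH = pKa + log([A⁻]/[HA]) = 7.481 + log(0.05/0.036)
pH = 7.481 + (+0.143) = 7.62

pH = 7.62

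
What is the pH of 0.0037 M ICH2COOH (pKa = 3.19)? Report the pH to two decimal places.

pH = 2.90

ICH2COOH ⇌ ICH2COO- + H+
Ka = 10^(−3.19) = 6.46 × 10^-4
From the ICE table, Ka = x²/(0.0037 − x) = 6.46 × 10^-4.
Here C₀/Ka ≈ 5.73, so the small-x approximation fails. Use the quadratic:
x = [−0.000646 + √(0.000646² + 9.56e-06)]/2 = 1.26 × 10^-3 M
pH = −log(1.26 × 10^-3) = 2.90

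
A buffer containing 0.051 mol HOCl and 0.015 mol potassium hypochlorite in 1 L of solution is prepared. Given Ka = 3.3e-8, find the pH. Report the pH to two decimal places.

pH = 6.95

pKa = −log(3.3 × 10^-8) = 7.481
pH = pKa + log([A⁻]/[HA]) = 7.481 + log(0.015/0.051)
pH = 7.481 + (-0.531) = 6.95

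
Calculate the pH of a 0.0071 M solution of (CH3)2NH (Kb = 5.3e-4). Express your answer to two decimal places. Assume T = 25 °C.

pH = 11.23

(CH3)2NH + H2O ⇌ (CH3)2NH2+ + OH-
Kb = [OH-]²/(0.0071 − [OH-]) = 5.3 × 10^-4
[OH-] is not negligible relative to C₀; solve [OH-]² + 0.00053·[OH-] − 3.76e-06 = 0.
[OH-] = [−0.00053 + √(0.00053² + 1.51e-05)]/2 = 1.69 × 10^-3 M
pOH = 2.77, so pH = 14.00 − pOH = 11.23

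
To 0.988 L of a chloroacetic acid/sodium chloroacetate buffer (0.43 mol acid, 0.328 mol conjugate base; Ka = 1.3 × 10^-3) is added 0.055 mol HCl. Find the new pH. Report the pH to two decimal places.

pH = 2.64

After neutralization: n(ClCH2COOH) = 0.485 mol, n(ClCH2COO-) = 0.273 mol.
pKa = −log(1.3 × 10^-3) = 2.886
pH = pKa + log([A⁻]/[HA]) = 2.886 + log(0.273/0.485) = 2.886 -0.250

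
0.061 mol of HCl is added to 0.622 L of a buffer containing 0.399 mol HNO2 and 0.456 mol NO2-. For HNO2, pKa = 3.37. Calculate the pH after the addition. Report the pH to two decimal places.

After neutralization: n(HNO2) = 0.46 mol, n(NO2-) = 0.395 mol.
pH = pKa + log(n_NO2-/n_HNO2) = 3.37 + log(0.395/0.46) = 3.37 + (-0.066)

pH = 3.30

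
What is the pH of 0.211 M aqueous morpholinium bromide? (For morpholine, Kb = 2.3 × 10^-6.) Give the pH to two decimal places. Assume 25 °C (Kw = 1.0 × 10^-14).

pH = 4.52

C4H8ONH2+ is the conjugate acid of the weak base C4H8ONH.
Ka = Kw/Kb = 1.0×10^-14 / 2.3 × 10^-6 = 4.35 × 10^-9
From the ICE table, Ka = [H+]²/(0.211 − [H+]) = 4.35 × 10^-9.
Neglecting [H+] in the denominator: [H+] = √(4.35 × 10^-9 × 0.211) = 3.03 × 10^-5 M
Check: 0.014% ionized — well under 5%, approximation valid.
pH = −log[H+] = −log(3.03 × 10^-5) = 4.52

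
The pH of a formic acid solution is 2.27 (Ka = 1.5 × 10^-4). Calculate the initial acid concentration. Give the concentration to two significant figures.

[H+] = 10^(-2.27) = 5.37 × 10^-3 M = x
Ka = x²/(C₀ − x) ⇒ C₀ = x + x²/Ka
C₀ = 5.37 × 10^-3 + (5.37 × 10^-3)²/(1.5 × 10^-4) = 1.98 × 10^-1 M

C₀ = 2.0 × 10^-1 M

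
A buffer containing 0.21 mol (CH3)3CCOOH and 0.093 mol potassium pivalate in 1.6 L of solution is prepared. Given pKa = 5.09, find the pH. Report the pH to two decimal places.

pH = 4.74

Using pH = pKa + log([base]/[acid]) with [base]/[acid] = 0.093/0.21:
pH = 5.09 + (-0.354) = 4.74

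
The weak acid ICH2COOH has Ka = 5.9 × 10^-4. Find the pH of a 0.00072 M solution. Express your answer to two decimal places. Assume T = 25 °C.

pH = 3.38

ICH2COOH ⇌ ICH2COO- + H+
Ka = x²/(0.00072 − x) = 5.9 × 10^-4
Here C₀/Ka ≈ 1.22, so the small-x approximation fails. Use the quadratic:
x = [−0.00059 + √(0.00059² + 1.7e-06)]/2 = 4.20 × 10^-4 M
pH = −log[H+] = −log(4.20 × 10^-4) = 3.38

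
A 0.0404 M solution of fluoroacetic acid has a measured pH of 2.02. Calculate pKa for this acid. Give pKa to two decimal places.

[H+] = 10^(-2.02) = 9.55 × 10^-3 M
At equilibrium [HA] = 0.0404 − 9.55 × 10^-3 = 3.08 × 10^-2 M
Ka = [H+][A-]/[HA] = (9.55 × 10^-3)² / 3.08 × 10^-2 = 2.96 × 10^-3
pKa = -log(2.96 × 10^-3) = 2.53

pKa = 2.53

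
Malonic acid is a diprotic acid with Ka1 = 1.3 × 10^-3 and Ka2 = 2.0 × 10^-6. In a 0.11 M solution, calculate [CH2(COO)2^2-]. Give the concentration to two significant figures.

2.0 × 10^-6 M

First ionization gives [H+] ≈ [CH2(COOH)COO-] = 1.13 × 10^-2 M.
Second step: Ka2 = [H+][CH2(COO)2^2-]/[CH2(COOH)COO-] ≈ [CH2(COO)2^2-] (since [H+] ≈ [CH2(COOH)COO-]).
So [CH2(COO)2^2-] ≈ Ka2.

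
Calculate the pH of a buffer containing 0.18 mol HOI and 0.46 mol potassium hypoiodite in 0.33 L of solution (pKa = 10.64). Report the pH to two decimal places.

Henderson–Hasselbalch: pH = pKa + log([OI-]/[HOI]) = 10.64 + log(0.46/0.18)
pH = 10.64 + (+0.407) = 11.05

pH = 11.05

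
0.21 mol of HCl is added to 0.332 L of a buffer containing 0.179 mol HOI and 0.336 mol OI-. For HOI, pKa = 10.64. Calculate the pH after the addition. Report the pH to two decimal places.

After neutralization: n(HOI) = 0.389 mol, n(OI-) = 0.126 mol.
pH = pKa + log(n_OI-/n_HOI) = 10.64 + log(0.126/0.389) = 10.64 + (-0.490)

pH = 10.15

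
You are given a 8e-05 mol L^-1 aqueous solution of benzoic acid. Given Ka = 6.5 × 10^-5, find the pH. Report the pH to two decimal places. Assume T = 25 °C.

C6H5COOH ⇌ C6H5COO- + H+
Let x = [H+] at equilibrium. Ka = x²/(8e-05 − x).
The 5% rule fails; solving x² + Ka·x − Ka·C₀ = 0 exactly:
x = [−6.5e-05 + √(6.5e-05² + 2.08e-08)]/2 = 4.66 × 10^-5 M
pH = −log[H+] = −log(4.66 × 10^-5) = 4.33

pH = 4.33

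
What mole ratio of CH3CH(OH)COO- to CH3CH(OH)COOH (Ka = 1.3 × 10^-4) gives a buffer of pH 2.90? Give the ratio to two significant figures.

pKa = -log(1.3 × 10^-4) = 3.886
pH = pKa + log(r) ⇒ log(r) = 2.90 − 3.886 = -0.986
r = [CH3CH(OH)COO-]/[CH3CH(OH)COOH] = 10^(-0.986) = 0.103

ratio = 0.10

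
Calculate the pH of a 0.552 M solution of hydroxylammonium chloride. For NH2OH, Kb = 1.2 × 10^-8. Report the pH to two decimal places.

NH3OH+ is the conjugate acid of the weak base NH2OH.
Ka = Kw/Kb = 1.0×10^-14 / 1.2 × 10^-8 = 8.33 × 10^-7
Ka = x²/(0.552 − x) = 8.33 × 10^-7
Assume x ≪ 0.552: x ≈ √(8.33 × 10^-7 × 0.552) = 6.78 × 10^-4 M
Check: 0.12% ionized — well under 5%, approximation valid.
pH = −log(6.78 × 10^-4) = 3.17

pH = 3.17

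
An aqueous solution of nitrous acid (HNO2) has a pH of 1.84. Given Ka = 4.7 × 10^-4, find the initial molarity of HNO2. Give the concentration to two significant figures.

C₀ = 4.6 × 10^-1 M

[H+] = 10^(-1.84) = 1.45 × 10^-2 M = x
Ka = x²/(C₀ − x) ⇒ C₀ = x + x²/Ka
C₀ = 1.45 × 10^-2 + (1.45 × 10^-2)²/(4.7 × 10^-4) = 4.62 × 10^-1 M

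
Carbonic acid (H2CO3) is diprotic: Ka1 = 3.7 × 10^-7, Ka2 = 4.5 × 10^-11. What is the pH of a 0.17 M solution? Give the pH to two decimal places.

Ka1 ≫ Ka2, so treat the first dissociation as the only significant source of H+.
Ka1 = x²/(0.17 − x) = 3.7 × 10^-7
x ≈ √(3.7 × 10^-7 × 0.17) = 2.51 × 10^-4 M
pH = −log(2.51 × 10^-4) = 3.60

pH = 3.60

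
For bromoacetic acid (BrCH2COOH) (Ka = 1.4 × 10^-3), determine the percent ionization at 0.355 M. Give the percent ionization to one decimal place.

6.1%

BrCH2COOH ⇌ BrCH2COO- + H+; let x = [H+] at equilibrium.
Ka = x²/(C₀ − x); solving the quadratic gives x = 2.16 × 10^-2 M.
% ionization = x/C₀ × 100% = 2.16 × 10^-2/0.355 × 100% = 6.1%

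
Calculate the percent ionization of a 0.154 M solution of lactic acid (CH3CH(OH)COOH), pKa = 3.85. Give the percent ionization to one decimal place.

CH3CH(OH)COOH ⇌ CH3CH(OH)COO- + H+; let x = [H+] at equilibrium.
Ka = 10^(−3.85) = 1.41 × 10^-4
x ≈ √(Ka·C₀) = √(1.41 × 10^-4 × 0.154) = 4.66 × 10^-3 M
% ionization = x/C₀ × 100% = 4.66 × 10^-3/0.154 × 100% = 3.0%

3.0%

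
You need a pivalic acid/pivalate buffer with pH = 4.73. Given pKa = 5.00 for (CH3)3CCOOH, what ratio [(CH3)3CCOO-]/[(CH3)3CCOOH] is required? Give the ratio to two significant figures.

ratio = 0.54

pH = pKa + log(r) ⇒ log(r) = 4.73 − 5.00 = -0.27
r = [(CH3)3CCOO-]/[(CH3)3CCOOH] = 10^(-0.27) = 0.537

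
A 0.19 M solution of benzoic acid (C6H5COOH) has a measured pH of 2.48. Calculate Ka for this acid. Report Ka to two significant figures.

[H+] = 10^(-2.48) = 3.31 × 10^-3 M
At equilibrium [HA] = 0.19 − 3.31 × 10^-3 = 1.87 × 10^-1 M
Ka = [H+][A-]/[HA] = (3.31 × 10^-3)² / 1.87 × 10^-1 = 5.9 × 10^-5

Ka = 5.9 × 10^-5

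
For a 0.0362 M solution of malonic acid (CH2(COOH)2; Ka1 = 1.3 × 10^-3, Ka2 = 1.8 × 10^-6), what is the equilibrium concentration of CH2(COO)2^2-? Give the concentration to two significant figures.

First ionization gives [H+] ≈ [CH2(COOH)COO-] = 6.24 × 10^-3 M.
Second step: Ka2 = [H+][CH2(COO)2^2-]/[CH2(COOH)COO-] ≈ [CH2(COO)2^2-] (since [H+] ≈ [CH2(COOH)COO-]).
So [CH2(COO)2^2-] ≈ Ka2.

1.8 × 10^-6 M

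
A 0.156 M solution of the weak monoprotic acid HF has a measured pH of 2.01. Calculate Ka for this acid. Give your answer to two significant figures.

Ka = 6.5 × 10^-4

[H+] = 10^(-2.01) = 9.77 × 10^-3 M
At equilibrium [HA] = 0.156 − 9.77 × 10^-3 = 1.46 × 10^-1 M
Ka = [H+][A-]/[HA] = (9.77 × 10^-3)² / 1.46 × 10^-1 = 6.5 × 10^-4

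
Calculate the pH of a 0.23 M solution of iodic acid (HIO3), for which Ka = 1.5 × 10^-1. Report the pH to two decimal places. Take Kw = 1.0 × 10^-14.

HIO3 ⇌ IO3- + H+
Ka = [H+]²/(0.23 − [H+]) = 1.5 × 10^-1
The 5% rule fails; solving [H+]² + Ka·[H+] − Ka·C₀ = 0 exactly:
[H+] = [−0.15 + √(0.15² + 0.138)]/2 = 1.25 × 10^-1 M
pH = −log(1.25 × 10^-1) = 0.90

pH = 0.90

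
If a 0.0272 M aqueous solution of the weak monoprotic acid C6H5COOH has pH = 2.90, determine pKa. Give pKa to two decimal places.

[H+] = 10^(-2.90) = 1.26 × 10^-3 M
At equilibrium [HA] = 0.0272 − 1.26 × 10^-3 = 2.59 × 10^-2 M
Ka = [H+][A-]/[HA] = (1.26 × 10^-3)² / 2.59 × 10^-2 = 6.13 × 10^-5
pKa = -log(6.13 × 10^-5) = 4.21

pKa = 4.21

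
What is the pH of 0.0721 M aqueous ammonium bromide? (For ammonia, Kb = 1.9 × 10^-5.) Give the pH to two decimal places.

pH = 5.21

NH4+ is the conjugate acid of the weak base NH3.
Ka = Kw/Kb = 1.0×10^-14 / 1.9 × 10^-5 = 5.26 × 10^-10
From the ICE table, Ka = [H+]²/(0.0721 − [H+]) = 5.26 × 10^-10.
Assume [H+] ≪ 0.0721: [H+] ≈ √(5.26 × 10^-10 × 0.0721) = 6.16 × 10^-6 M
([H+]/C₀ = 0.0085% < 5%, so the approximation holds.)
pH = −log[H+] = −log(6.16 × 10^-6) = 5.21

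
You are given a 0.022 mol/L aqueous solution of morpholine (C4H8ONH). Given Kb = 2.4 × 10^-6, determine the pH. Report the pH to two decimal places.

C4H8ONH + H2O ⇌ C4H8ONH2+ + OH-
Let x = [OH-] at equilibrium. Kb = x²/(0.022 − x).
Since Kb ≪ C₀, x ≈ √(Kb·C₀) = 2.30 × 10^-4 M.
(x/C₀ = 1% < 5%, so the approximation holds.)
pOH = 3.64, so pH = 14.00 − pOH = 10.36

pH = 10.36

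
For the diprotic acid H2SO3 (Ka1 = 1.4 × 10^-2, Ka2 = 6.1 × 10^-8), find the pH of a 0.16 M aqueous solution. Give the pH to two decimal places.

Since Ka1 ≫ Ka2, the first ionization dominates [H+].
Ka1 = x²/(0.16 − x) = 1.4 × 10^-2
Solving the quadratic: x = (−Ka1 + √(Ka1² + 4·Ka1·C₀))/2 = 4.08 × 10^-2 M
pH = −log(4.08 × 10^-2) = 1.39

pH = 1.39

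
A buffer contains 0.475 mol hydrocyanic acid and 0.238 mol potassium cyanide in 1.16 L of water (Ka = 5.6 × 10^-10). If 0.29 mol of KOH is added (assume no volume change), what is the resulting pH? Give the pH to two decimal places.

After neutralization: n(HCN) = 0.185 mol, n(CN-) = 0.528 mol.
pKa = −log(5.6 × 10^-10) = 9.252
Henderson–Hasselbalch with mole ratio 0.528/0.185: pH = 9.252 + (+0.455)

pH = 9.71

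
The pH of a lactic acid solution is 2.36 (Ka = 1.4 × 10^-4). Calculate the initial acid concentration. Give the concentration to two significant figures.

C₀ = 1.4 × 10^-1 M

[H+] = 10^(-2.36) = 4.37 × 10^-3 M = x
Ka = x²/(C₀ − x) ⇒ C₀ = x + x²/Ka
C₀ = 4.37 × 10^-3 + (4.37 × 10^-3)²/(1.4 × 10^-4) = 1.41 × 10^-1 M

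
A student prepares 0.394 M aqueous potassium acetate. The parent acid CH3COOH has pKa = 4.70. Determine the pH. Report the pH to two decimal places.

CH3COO- is the conjugate base of the weak acid CH3COOH.
Ka = 10^(−4.70) = 2.00 × 10^-5
Kb = Kw/Ka = 1.0×10^-14 / 2.00 × 10^-5 = 5.00 × 10^-10
Let x = [OH-] at equilibrium. Kb = x²/(0.394 − x).
Neglecting x in the denominator: x = √(5.00 × 10^-10 × 0.394) = 1.40 × 10^-5 M
Check: 0.0036% ionized — well under 5%, approximation valid.
pOH = 4.85, so pH = 14.00 − pOH = 9.15

pH = 9.15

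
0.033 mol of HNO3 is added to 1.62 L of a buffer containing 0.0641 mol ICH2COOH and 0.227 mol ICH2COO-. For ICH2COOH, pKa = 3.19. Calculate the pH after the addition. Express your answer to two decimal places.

Added H+ converts ICH2COO- to ICH2COOH: ICH2COOH → 0.0971 mol, ICH2COO- → 0.194 mol.
pH = pKa + log(n_ICH2COO-/n_ICH2COOH) = 3.19 + log(0.194/0.0971) = 3.19 + (+0.301)

pH = 3.49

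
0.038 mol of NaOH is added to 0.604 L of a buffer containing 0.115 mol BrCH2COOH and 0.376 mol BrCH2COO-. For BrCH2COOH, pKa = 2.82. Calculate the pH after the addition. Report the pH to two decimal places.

pH = 3.55

After neutralization: n(BrCH2COOH) = 0.077 mol, n(BrCH2COO-) = 0.414 mol.
pH = pKa + log(n_BrCH2COO-/n_BrCH2COOH) = 2.82 + log(0.414/0.077) = 2.82 + (+0.731)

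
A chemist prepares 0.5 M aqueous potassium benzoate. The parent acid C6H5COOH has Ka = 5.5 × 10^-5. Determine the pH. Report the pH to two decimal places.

C6H5COO- is the conjugate base of the weak acid C6H5COOH.
Kb = Kw/Ka = 1.0×10^-14 / 5.5 × 10^-5 = 1.82 × 10^-10
Kb = [OH-]²/(0.5 − [OH-]) = 1.82 × 10^-10
Since Kb ≪ C₀, [OH-] ≈ √(Kb·C₀) = 9.54 × 10^-6 M.
([OH-]/C₀ = 0.0019% < 5%, so the approximation holds.)
pOH = 5.02, so pH = 14.00 − pOH = 8.98

pH = 8.98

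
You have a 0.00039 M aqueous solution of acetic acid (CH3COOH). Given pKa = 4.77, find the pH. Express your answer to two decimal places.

CH3COOH ⇌ CH3COO- + H+
Ka = 10^(−4.77) = 1.70 × 10^-5
From the ICE table, Ka = [H+]²/(0.00039 − [H+]) = 1.70 × 10^-5.
Here C₀/Ka ≈ 22.9, so the small-[H+] approximation fails. Use the quadratic:
[H+] = [−1.7e-05 + √(1.7e-05² + 2.65e-08)]/2 = 7.34 × 10^-5 M
pH = −log(7.34 × 10^-5) = 4.13

pH = 4.13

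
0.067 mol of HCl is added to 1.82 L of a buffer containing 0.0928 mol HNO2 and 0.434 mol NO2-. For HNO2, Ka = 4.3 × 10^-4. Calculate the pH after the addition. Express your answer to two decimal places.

pH = 3.73

After neutralization: n(HNO2) = 0.16 mol, n(NO2-) = 0.367 mol.
pKa = −log(4.3 × 10^-4) = 3.367
Henderson–Hasselbalch with mole ratio 0.367/0.16: pH = 3.367 + (+0.361)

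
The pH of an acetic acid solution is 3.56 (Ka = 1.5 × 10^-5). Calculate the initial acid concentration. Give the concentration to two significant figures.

C₀ = 5.3 × 10^-3 M

[H+] = 10^(-3.56) = 2.75 × 10^-4 M = x
Ka = x²/(C₀ − x) ⇒ C₀ = x + x²/Ka
C₀ = 2.75 × 10^-4 + (2.75 × 10^-4)²/(1.5 × 10^-5) = 5.32 × 10^-3 M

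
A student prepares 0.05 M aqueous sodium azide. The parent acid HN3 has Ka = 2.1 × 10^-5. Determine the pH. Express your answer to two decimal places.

N3- is the conjugate base of the weak acid HN3.
Kb = Kw/Ka = 1.0×10^-14 / 2.1 × 10^-5 = 4.76 × 10^-10
Let x = [OH-] at equilibrium. Kb = x²/(0.05 − x).
Assume x ≪ 0.05: x ≈ √(4.76 × 10^-10 × 0.05) = 4.88 × 10^-6 M
pOH = −log(4.88 × 10^-6) = 5.31; pH = 14.00 − 5.31 = 8.69

pH = 8.69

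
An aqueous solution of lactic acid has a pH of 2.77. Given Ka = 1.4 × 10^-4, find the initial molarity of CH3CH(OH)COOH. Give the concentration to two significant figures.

[H+] = 10^(-2.77) = 1.70 × 10^-3 M = x
Ka = x²/(C₀ − x) ⇒ C₀ = x + x²/Ka
C₀ = 1.70 × 10^-3 + (1.70 × 10^-3)²/(1.4 × 10^-4) = 2.23 × 10^-2 M

C₀ = 2.2 × 10^-2 M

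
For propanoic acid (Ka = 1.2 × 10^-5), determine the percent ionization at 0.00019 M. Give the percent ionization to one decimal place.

CH3CH2COOH ⇌ CH3CH2COO- + H+; let x = [H+] at equilibrium.
Solve x² + 1.2e-05x − 2.28e-09 = 0 → x = 4.21 × 10^-5 M
Fraction ionized = 4.21 × 10^-5 / 0.00019 = 0.2216 → 22.2%

22.2%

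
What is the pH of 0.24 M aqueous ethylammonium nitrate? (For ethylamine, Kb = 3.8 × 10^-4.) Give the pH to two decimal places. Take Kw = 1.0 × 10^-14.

C2H5NH3+ is the conjugate acid of the weak base C2H5NH2.
Ka = Kw/Kb = 1.0×10^-14 / 3.8 × 10^-4 = 2.63 × 10^-11
Let x = [H+] at equilibrium. Ka = x²/(0.24 − x).
Neglecting x in the denominator: x = √(2.63 × 10^-11 × 0.24) = 2.51 × 10^-6 M
(x/C₀ = 0.001% < 5%, so the approximation holds.)
pH = −log[H+] = −log(2.51 × 10^-6) = 5.60

pH = 5.60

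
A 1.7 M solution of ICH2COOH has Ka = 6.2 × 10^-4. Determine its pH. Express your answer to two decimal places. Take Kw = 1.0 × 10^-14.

pH = 1.49

ICH2COOH ⇌ ICH2COO- + H+
Let x = [H+] at equilibrium. Ka = x²/(1.7 − x).
Assume x ≪ 1.7: x ≈ √(6.2 × 10^-4 × 1.7) = 3.25 × 10^-2 M
(x/C₀ = 1.9% < 5%, so the approximation holds.)
pH = −log[H+] = −log(3.25 × 10^-2) = 1.49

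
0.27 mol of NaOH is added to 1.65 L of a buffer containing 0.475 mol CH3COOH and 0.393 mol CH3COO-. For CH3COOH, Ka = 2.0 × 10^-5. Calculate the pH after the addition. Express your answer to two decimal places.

After neutralization: n(CH3COOH) = 0.205 mol, n(CH3COO-) = 0.663 mol.
pKa = −log(2.0 × 10^-5) = 4.699
pH = pKa + log([A⁻]/[HA]) = 4.699 + log(0.663/0.205) = 4.699 +0.510

pH = 5.21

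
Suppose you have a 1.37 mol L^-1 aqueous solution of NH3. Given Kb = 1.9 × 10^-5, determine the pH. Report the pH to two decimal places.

pH = 11.71

NH3 + H2O ⇌ NH4+ + OH-
Kb = x²/(1.37 − x) = 1.9 × 10^-5
Assume x ≪ 1.37: x ≈ √(1.9 × 10^-5 × 1.37) = 5.10 × 10^-3 M
(x/C₀ = 0.37% < 5%, so the approximation holds.)
pOH = −log(5.10 × 10^-3) = 2.29; pH = 14.00 − 2.29 = 11.71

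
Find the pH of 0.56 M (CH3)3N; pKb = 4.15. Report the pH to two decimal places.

(CH3)3N + H2O ⇌ (CH3)3NH+ + OH-
Kb = 10^(−4.15) = 7.08 × 10^-5
Kb = [OH-]²/(0.56 − [OH-]) = 7.08 × 10^-5
Neglecting [OH-] in the denominator: [OH-] = √(7.08 × 10^-5 × 0.56) = 6.30 × 10^-3 M
([OH-]/C₀ = 1.1% < 5%, so the approximation holds.)
pOH = −log(6.30 × 10^-3) = 2.20; pH = 14.00 − 2.20 = 11.80

pH = 11.80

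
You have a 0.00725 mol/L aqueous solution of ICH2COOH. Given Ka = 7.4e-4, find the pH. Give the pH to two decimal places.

ICH2COOH ⇌ ICH2COO- + H+
From the ICE table, Ka = [H+]²/(0.00725 − [H+]) = 7.4 × 10^-4.
[H+] is not negligible relative to C₀; solve [H+]² + 0.00074·[H+] − 5.37e-06 = 0.
[H+] = [−0.00074 + √(0.00074² + 2.15e-05)]/2 = 1.98 × 10^-3 M
pH = −log[H+] = −log(1.98 × 10^-3) = 2.70

pH = 2.70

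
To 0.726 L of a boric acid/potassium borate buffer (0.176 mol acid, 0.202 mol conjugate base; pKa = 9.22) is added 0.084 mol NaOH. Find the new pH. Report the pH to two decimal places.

OH- converts B(OH)3 to B(OH)4-: B(OH)3 → 0.092 mol, B(OH)4- → 0.286 mol.
pH = pKa + log(n_B(OH)4-/n_B(OH)3) = 9.22 + log(0.286/0.092) = 9.22 + (+0.493)

pH = 9.71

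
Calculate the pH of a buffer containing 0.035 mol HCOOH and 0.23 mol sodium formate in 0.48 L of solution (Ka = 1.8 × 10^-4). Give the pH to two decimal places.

pKa = −log(1.8 × 10^-4) = 3.745
Using pH = pKa + log([base]/[acid]) with [base]/[acid] = 0.23/0.035:
pH = 3.745 + (+0.818) = 4.56

pH = 4.56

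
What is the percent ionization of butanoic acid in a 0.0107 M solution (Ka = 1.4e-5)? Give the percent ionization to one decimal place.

CH3(CH2)2COOH ⇌ CH3(CH2)2COO- + H+; let x = [H+] at equilibrium.
x ≈ √(Ka·C₀) = √(1.4 × 10^-5 × 0.0107) = 3.87 × 10^-4 M
Fraction ionized = 3.87 × 10^-4 / 0.0107 = 0.0362 → 3.6%

3.6%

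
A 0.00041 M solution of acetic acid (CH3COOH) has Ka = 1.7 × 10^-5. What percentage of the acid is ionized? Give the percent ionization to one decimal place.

18.4%

CH3COOH ⇌ CH3COO- + H+; let x = [H+] at equilibrium.
Solve x² + 1.7e-05x − 6.97e-09 = 0 → x = 7.54 × 10^-5 M
% ionization = x/C₀ × 100% = 7.54 × 10^-5/0.00041 × 100% = 18.4%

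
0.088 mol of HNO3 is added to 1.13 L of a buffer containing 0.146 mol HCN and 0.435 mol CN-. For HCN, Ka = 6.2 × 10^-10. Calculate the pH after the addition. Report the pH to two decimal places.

pH = 9.38

After neutralization: n(HCN) = 0.234 mol, n(CN-) = 0.347 mol.
pKa = −log(6.2 × 10^-10) = 9.208
pH = pKa + log(n_CN-/n_HCN) = 9.208 + log(0.347/0.234) = 9.208 + (+0.171)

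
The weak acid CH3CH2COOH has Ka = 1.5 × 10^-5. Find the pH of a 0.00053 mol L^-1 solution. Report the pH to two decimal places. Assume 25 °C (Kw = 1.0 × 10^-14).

CH3CH2COOH ⇌ CH3CH2COO- + H+
From the ICE table, Ka = x²/(0.00053 − x) = 1.5 × 10^-5.
Here C₀/Ka ≈ 35.3, so the small-x approximation fails. Use the quadratic:
x = [−1.5e-05 + √(1.5e-05² + 3.18e-08)]/2 = 8.20 × 10^-5 M
pH = −log[H+] = −log(8.20 × 10^-5) = 4.09

pH = 4.09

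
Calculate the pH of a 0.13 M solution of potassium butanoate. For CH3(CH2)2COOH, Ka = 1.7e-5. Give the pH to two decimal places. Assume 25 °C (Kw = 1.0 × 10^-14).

pH = 8.94

CH3(CH2)2COO- is the conjugate base of the weak acid CH3(CH2)2COOH.
Kb = Kw/Ka = 1.0×10^-14 / 1.7 × 10^-5 = 5.88 × 10^-10
Kb = [OH-]²/(0.13 − [OH-]) = 5.88 × 10^-10
Since Kb ≪ C₀, [OH-] ≈ √(Kb·C₀) = 8.74 × 10^-6 M.
pOH = −log(8.74 × 10^-6) = 5.06; pH = 14.00 − 5.06 = 8.94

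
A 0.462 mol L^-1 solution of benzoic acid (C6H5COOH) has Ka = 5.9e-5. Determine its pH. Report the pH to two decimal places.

C6H5COOH ⇌ C6H5COO- + H+
Ka = x²/(0.462 − x) = 5.9 × 10^-5
Assume x ≪ 0.462: x ≈ √(5.9 × 10^-5 × 0.462) = 5.22 × 10^-3 M
Check: 1.1% ionized — well under 5%, approximation valid.
pH = −log[H+] = −log(5.22 × 10^-3) = 2.28

pH = 2.28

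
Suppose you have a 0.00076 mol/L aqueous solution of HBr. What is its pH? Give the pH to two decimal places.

pH = 3.12

HBr is a strong acid and dissociates completely, so [H+] = 0.00076 M.
pH = -log(0.00076) = 3.12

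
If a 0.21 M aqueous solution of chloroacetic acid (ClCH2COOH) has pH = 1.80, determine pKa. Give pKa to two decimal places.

pKa = 2.89

[H+] = 10^(-1.80) = 1.58 × 10^-2 M
At equilibrium [HA] = 0.21 − 1.58 × 10^-2 = 1.94 × 10^-1 M
Ka = [H+][A-]/[HA] = (1.58 × 10^-2)² / 1.94 × 10^-1 = 1.29 × 10^-3
pKa = -log(1.29 × 10^-3) = 2.89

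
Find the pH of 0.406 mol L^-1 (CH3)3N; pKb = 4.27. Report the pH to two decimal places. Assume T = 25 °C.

pH = 11.67

(CH3)3N + H2O ⇌ (CH3)3NH+ + OH-
Kb = 10^(−4.27) = 5.37 × 10^-5
Let x = [OH-] at equilibrium. Kb = x²/(0.406 − x).
Assume x ≪ 0.406: x ≈ √(5.37 × 10^-5 × 0.406) = 4.67 × 10^-3 M
pOH = −log(4.67 × 10^-3) = 2.33; pH = 14.00 − 2.33 = 11.67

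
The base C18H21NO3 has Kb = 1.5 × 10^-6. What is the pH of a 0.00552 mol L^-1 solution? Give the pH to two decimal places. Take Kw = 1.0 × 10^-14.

pH = 9.96

C18H21NO3 + H2O ⇌ C18H22NO3+ + OH-
From the ICE table, Kb = x²/(0.00552 − x) = 1.5 × 10^-6.
Neglecting x in the denominator: x = √(1.5 × 10^-6 × 0.00552) = 9.10 × 10^-5 M
pOH = −log(9.10 × 10^-5) = 4.04; pH = 14.00 − 4.04 = 9.96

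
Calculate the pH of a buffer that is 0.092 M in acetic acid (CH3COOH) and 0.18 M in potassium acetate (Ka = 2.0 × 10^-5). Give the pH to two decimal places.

pKa = −log(2.0 × 10^-5) = 4.699
Using pH = pKa + log([base]/[acid]) with [base]/[acid] = 0.18/0.092:
pH = 4.699 + (+0.291) = 4.99

pH = 4.99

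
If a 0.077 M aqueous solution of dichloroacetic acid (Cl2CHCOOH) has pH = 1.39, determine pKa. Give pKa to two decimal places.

pKa = 1.34

[H+] = 10^(-1.39) = 4.07 × 10^-2 M
At equilibrium [HA] = 0.077 − 4.07 × 10^-2 = 3.63 × 10^-2 M
Ka = [H+][A-]/[HA] = (4.07 × 10^-2)² / 3.63 × 10^-2 = 4.56 × 10^-2
pKa = -log(4.56 × 10^-2) = 1.34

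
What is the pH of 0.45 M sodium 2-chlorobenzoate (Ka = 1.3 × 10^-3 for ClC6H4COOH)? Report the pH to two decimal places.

ClC6H4COO- is the conjugate base of the weak acid ClC6H4COOH.
Kb = Kw/Ka = 1.0×10^-14 / 1.3 × 10^-3 = 7.69 × 10^-12
From the ICE table, Kb = x²/(0.45 − x) = 7.69 × 10^-12.
Assume x ≪ 0.45: x ≈ √(7.69 × 10^-12 × 0.45) = 1.86 × 10^-6 M
(x/C₀ = 0.00041% < 5%, so the approximation holds.)
pOH = 5.73, so pH = 14.00 − pOH = 8.27

pH = 8.27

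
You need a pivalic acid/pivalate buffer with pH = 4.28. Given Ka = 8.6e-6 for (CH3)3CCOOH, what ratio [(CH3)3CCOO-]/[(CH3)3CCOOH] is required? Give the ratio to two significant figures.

pKa = -log(8.6 × 10^-6) = 5.066
pH = pKa + log(r) ⇒ log(r) = 4.28 − 5.066 = -0.786
r = [(CH3)3CCOO-]/[(CH3)3CCOOH] = 10^(-0.786) = 0.164

ratio = 0.16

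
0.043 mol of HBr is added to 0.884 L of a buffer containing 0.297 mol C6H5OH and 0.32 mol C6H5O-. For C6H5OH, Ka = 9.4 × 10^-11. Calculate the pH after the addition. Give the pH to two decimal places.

Added H+ converts C6H5O- to C6H5OH: C6H5OH → 0.34 mol, C6H5O- → 0.277 mol.
pKa = −log(9.4 × 10^-11) = 10.027
pH = pKa + log(n_C6H5O-/n_C6H5OH) = 10.027 + log(0.277/0.34) = 10.027 + (-0.089)

pH = 9.94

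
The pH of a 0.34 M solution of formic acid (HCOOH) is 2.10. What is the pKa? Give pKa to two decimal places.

[H+] = 10^(-2.10) = 7.94 × 10^-3 M
At equilibrium [HA] = 0.34 − 7.94 × 10^-3 = 3.32 × 10^-1 M
Ka = [H+][A-]/[HA] = (7.94 × 10^-3)² / 3.32 × 10^-1 = 1.90 × 10^-4
pKa = -log(1.90 × 10^-4) = 3.72

pKa = 3.72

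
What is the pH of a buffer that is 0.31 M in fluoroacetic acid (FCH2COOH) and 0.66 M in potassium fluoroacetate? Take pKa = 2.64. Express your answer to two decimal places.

Henderson–Hasselbalch: pH = pKa + log([FCH2COO-]/[FCH2COOH]) = 2.64 + log(0.66/0.31)
pH = 2.64 + (+0.328) = 2.97

pH = 2.97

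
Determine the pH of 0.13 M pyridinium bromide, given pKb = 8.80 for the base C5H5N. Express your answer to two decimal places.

C5H5NH+ is the conjugate acid of the weak base C5H5N.
Kb = 10^(−8.80) = 1.58 × 10^-9
Ka = Kw/Kb = 1.0×10^-14 / 1.58 × 10^-9 = 6.33 × 10^-6
Let x = [H+] at equilibrium. Ka = x²/(0.13 − x).
Neglecting x in the denominator: x = √(6.33 × 10^-6 × 0.13) = 9.07 × 10^-4 M
(x/C₀ = 0.7% < 5%, so the approximation holds.)
pH = −log(9.07 × 10^-4) = 3.04

pH = 3.04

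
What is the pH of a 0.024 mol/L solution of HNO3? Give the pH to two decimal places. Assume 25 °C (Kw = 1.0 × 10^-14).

HNO3 is a strong acid and dissociates completely, so [H+] = 0.024 M.
pH = -log(0.024) = 1.62

pH = 1.62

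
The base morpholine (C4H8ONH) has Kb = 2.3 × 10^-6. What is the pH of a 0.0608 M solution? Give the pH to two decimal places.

pH = 10.57

C4H8ONH + H2O ⇌ C4H8ONH2+ + OH-
From the ICE table, Kb = x²/(0.0608 − x) = 2.3 × 10^-6.
Neglecting x in the denominator: x = √(2.3 × 10^-6 × 0.0608) = 3.74 × 10^-4 M
Check: 0.62% ionized — well under 5%, approximation valid.
pOH = −log(3.74 × 10^-4) = 3.43; pH = 14.00 − 3.43 = 10.57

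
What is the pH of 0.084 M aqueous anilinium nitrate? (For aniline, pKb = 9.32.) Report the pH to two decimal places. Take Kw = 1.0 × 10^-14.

C6H5NH3+ is the conjugate acid of the weak base C6H5NH2.
Kb = 10^(−9.32) = 4.79 × 10^-10
Ka = Kw/Kb = 1.0×10^-14 / 4.79 × 10^-10 = 2.09 × 10^-5
From the ICE table, Ka = x²/(0.084 − x) = 2.09 × 10^-5.
Neglecting x in the denominator: x = √(2.09 × 10^-5 × 0.084) = 1.32 × 10^-3 M
pH = −log[H+] = −log(1.32 × 10^-3) = 2.88

pH = 2.88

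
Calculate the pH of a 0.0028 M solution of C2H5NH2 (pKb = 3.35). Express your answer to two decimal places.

C2H5NH2 + H2O ⇌ C2H5NH3+ + OH-
Kb = 10^(−3.35) = 4.47 × 10^-4
Kb = [OH-]²/(0.0028 − [OH-]) = 4.47 × 10^-4
Here C₀/Kb ≈ 6.26, so the small-[OH-] approximation fails. Use the quadratic:
[OH-] = [−0.000447 + √(0.000447² + 5.01e-06)]/2 = 9.17 × 10^-4 M
pOH = 3.04, so pH = 14.00 − pOH = 10.96

pH = 10.96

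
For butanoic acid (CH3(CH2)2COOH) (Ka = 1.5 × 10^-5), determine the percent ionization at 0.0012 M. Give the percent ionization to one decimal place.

10.6%

CH3(CH2)2COOH ⇌ CH3(CH2)2COO- + H+; let x = [H+] at equilibrium.
Solve x² + 1.5e-05x − 1.8e-08 = 0 → x = 1.27 × 10^-4 M
% ionization = x/C₀ × 100% = 1.27 × 10^-4/0.0012 × 100% = 10.6%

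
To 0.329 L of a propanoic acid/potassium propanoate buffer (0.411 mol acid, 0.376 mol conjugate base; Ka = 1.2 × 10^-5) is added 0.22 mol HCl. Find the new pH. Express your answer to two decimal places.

pH = 4.31

Added H+ converts CH3CH2COO- to CH3CH2COOH: CH3CH2COOH → 0.631 mol, CH3CH2COO- → 0.156 mol.
pKa = −log(1.2 × 10^-5) = 4.921
pH = pKa + log([A⁻]/[HA]) = 4.921 + log(0.156/0.631) = 4.921 -0.607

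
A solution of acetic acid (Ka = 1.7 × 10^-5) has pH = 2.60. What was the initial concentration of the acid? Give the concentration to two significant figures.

C₀ = 3.7 × 10^-1 M

[H+] = 10^(-2.60) = 2.51 × 10^-3 M = x
Ka = x²/(C₀ − x) ⇒ C₀ = x + x²/Ka
C₀ = 2.51 × 10^-3 + (2.51 × 10^-3)²/(1.7 × 10^-5) = 3.73 × 10^-1 M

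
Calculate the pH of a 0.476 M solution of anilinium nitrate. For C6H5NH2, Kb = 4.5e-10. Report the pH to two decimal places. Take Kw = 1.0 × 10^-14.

C6H5NH3+ is the conjugate acid of the weak base C6H5NH2.
Ka = Kw/Kb = 1.0×10^-14 / 4.5 × 10^-10 = 2.22 × 10^-5
Ka = [H+]²/(0.476 − [H+]) = 2.22 × 10^-5
Neglecting [H+] in the denominator: [H+] = √(2.22 × 10^-5 × 0.476) = 3.25 × 10^-3 M
pH = −log(3.25 × 10^-3) = 2.49

pH = 2.49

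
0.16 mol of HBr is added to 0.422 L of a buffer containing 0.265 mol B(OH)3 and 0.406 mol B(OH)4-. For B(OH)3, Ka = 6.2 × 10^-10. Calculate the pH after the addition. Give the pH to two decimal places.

pH = 8.97

Added H+ converts B(OH)4- to B(OH)3: B(OH)3 → 0.425 mol, B(OH)4- → 0.246 mol.
pKa = −log(6.2 × 10^-10) = 9.208
pH = pKa + log(n_B(OH)4-/n_B(OH)3) = 9.208 + log(0.246/0.425) = 9.208 + (-0.237)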